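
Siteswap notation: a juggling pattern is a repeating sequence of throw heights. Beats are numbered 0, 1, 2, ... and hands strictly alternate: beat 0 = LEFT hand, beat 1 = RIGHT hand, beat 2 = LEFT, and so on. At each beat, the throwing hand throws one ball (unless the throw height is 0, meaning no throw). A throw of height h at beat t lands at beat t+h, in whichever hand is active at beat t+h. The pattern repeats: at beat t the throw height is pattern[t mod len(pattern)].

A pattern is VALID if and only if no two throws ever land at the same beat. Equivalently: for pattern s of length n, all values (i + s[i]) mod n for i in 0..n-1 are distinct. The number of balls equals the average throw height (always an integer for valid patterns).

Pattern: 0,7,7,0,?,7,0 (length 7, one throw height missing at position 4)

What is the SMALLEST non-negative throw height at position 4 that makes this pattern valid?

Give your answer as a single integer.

i=0: (0 + 0) mod 7 = 0
i=1: (1 + 7) mod 7 = 1
i=2: (2 + 7) mod 7 = 2
i=3: (3 + 0) mod 7 = 3
i=4: s[i]=? (unknown)
i=5: (5 + 7) mod 7 = 5
i=6: (6 + 0) mod 7 = 6
Known residues: [0, 1, 2, 3, 5, 6]; need a permutation of 0..6, so missing residue r = 4
Need (4 + s) mod 7 = 4; smallest s = (4 - 4) mod 7 = 0

Answer: 0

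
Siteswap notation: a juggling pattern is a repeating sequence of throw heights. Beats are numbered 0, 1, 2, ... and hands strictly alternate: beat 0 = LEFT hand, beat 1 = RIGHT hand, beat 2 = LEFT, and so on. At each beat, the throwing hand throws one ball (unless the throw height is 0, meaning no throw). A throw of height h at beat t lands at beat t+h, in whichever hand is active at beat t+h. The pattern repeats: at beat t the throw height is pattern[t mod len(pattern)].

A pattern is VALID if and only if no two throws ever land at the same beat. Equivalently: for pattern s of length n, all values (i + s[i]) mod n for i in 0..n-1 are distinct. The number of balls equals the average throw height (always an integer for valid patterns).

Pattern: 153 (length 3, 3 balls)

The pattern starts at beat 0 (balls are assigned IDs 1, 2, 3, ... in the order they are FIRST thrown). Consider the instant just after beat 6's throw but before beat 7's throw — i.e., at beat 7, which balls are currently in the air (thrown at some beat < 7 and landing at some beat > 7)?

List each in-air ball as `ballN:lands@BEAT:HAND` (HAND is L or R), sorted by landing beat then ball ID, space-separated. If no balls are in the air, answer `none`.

Answer: ball2:lands@8:L ball3:lands@9:R

Derivation:
Beat 0 (L): throw ball1 h=1 -> lands@1:R; in-air after throw: [b1@1:R]
Beat 1 (R): throw ball1 h=5 -> lands@6:L; in-air after throw: [b1@6:L]
Beat 2 (L): throw ball2 h=3 -> lands@5:R; in-air after throw: [b2@5:R b1@6:L]
Beat 3 (R): throw ball3 h=1 -> lands@4:L; in-air after throw: [b3@4:L b2@5:R b1@6:L]
Beat 4 (L): throw ball3 h=5 -> lands@9:R; in-air after throw: [b2@5:R b1@6:L b3@9:R]
Beat 5 (R): throw ball2 h=3 -> lands@8:L; in-air after throw: [b1@6:L b2@8:L b3@9:R]
Beat 6 (L): throw ball1 h=1 -> lands@7:R; in-air after throw: [b1@7:R b2@8:L b3@9:R]
Beat 7 (R): throw ball1 h=5 -> lands@12:L; in-air after throw: [b2@8:L b3@9:R b1@12:L]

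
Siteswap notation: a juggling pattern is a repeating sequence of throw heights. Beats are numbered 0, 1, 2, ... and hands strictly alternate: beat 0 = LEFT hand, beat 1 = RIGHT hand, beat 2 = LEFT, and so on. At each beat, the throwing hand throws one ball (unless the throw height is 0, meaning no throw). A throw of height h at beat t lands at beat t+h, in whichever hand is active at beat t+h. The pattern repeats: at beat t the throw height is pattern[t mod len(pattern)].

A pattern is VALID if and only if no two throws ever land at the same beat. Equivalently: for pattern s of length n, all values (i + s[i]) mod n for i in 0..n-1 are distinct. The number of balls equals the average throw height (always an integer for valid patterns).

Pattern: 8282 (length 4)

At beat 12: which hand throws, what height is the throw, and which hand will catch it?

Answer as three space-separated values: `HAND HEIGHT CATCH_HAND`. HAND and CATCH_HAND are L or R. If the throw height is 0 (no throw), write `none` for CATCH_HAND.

Beat 12: 12 mod 2 = 0, so hand = L
Throw height = pattern[12 mod 4] = pattern[0] = 8
Lands at beat 12+8=20, 20 mod 2 = 0, so catch hand = L

Answer: L 8 L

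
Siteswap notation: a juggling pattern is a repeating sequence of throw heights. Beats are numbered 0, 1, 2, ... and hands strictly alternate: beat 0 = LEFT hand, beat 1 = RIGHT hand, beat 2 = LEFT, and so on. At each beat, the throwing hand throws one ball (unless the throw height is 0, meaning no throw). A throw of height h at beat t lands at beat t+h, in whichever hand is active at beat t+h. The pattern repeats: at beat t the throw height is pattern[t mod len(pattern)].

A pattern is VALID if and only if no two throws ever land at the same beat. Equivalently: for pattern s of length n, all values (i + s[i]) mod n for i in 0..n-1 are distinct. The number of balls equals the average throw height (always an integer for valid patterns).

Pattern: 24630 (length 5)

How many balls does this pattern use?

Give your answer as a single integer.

Pattern = [2, 4, 6, 3, 0], length n = 5
  position 0: throw height = 2, running sum = 2
  position 1: throw height = 4, running sum = 6
  position 2: throw height = 6, running sum = 12
  position 3: throw height = 3, running sum = 15
  position 4: throw height = 0, running sum = 15
Total sum = 15; balls = sum / n = 15 / 5 = 3

Answer: 3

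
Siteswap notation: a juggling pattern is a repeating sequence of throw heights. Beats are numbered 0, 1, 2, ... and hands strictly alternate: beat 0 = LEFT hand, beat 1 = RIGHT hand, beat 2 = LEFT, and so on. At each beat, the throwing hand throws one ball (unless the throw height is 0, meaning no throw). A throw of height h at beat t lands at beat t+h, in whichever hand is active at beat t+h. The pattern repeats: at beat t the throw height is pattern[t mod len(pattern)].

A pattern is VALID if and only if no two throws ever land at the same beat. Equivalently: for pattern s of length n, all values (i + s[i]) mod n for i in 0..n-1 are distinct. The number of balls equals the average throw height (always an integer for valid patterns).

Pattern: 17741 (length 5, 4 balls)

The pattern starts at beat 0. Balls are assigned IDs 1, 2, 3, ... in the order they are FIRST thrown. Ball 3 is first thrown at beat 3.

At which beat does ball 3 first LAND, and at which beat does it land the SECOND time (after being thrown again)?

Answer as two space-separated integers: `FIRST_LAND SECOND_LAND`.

Answer: 7 14

Derivation:
Beat 0 (L): throw ball1 h=1 -> lands@1:R; in-air after throw: [b1@1:R]
Beat 1 (R): throw ball1 h=7 -> lands@8:L; in-air after throw: [b1@8:L]
Beat 2 (L): throw ball2 h=7 -> lands@9:R; in-air after throw: [b1@8:L b2@9:R]
Beat 3 (R): throw ball3 h=4 -> lands@7:R; in-air after throw: [b3@7:R b1@8:L b2@9:R]
Beat 4 (L): throw ball4 h=1 -> lands@5:R; in-air after throw: [b4@5:R b3@7:R b1@8:L b2@9:R]
Beat 5 (R): throw ball4 h=1 -> lands@6:L; in-air after throw: [b4@6:L b3@7:R b1@8:L b2@9:R]
Beat 6 (L): throw ball4 h=7 -> lands@13:R; in-air after throw: [b3@7:R b1@8:L b2@9:R b4@13:R]
Beat 7 (R): throw ball3 h=7 -> lands@14:L; in-air after throw: [b1@8:L b2@9:R b4@13:R b3@14:L]
Beat 8 (L): throw ball1 h=4 -> lands@12:L; in-air after throw: [b2@9:R b1@12:L b4@13:R b3@14:L]
Beat 9 (R): throw ball2 h=1 -> lands@10:L; in-air after throw: [b2@10:L b1@12:L b4@13:R b3@14:L]
Beat 10 (L): throw ball2 h=1 -> lands@11:R; in-air after throw: [b2@11:R b1@12:L b4@13:R b3@14:L]
Beat 11 (R): throw ball2 h=7 -> lands@18:L; in-air after throw: [b1@12:L b4@13:R b3@14:L b2@18:L]
Ball 3: thrown@3 h=4 -> first land @7; rethrown@7 h=7 -> second land @14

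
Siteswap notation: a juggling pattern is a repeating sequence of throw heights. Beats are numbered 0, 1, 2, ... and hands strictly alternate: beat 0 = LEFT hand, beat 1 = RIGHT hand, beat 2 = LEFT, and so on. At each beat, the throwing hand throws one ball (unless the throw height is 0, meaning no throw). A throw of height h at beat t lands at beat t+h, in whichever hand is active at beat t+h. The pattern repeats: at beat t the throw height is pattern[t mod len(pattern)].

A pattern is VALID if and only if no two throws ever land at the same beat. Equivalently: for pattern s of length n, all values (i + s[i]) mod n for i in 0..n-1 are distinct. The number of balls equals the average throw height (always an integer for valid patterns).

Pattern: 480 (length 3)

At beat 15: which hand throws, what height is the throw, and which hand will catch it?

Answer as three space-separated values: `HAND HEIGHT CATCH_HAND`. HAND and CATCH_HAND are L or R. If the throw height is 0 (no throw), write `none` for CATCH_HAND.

Beat 15: 15 mod 2 = 1, so hand = R
Throw height = pattern[15 mod 3] = pattern[0] = 4
Lands at beat 15+4=19, 19 mod 2 = 1, so catch hand = R

Answer: R 4 R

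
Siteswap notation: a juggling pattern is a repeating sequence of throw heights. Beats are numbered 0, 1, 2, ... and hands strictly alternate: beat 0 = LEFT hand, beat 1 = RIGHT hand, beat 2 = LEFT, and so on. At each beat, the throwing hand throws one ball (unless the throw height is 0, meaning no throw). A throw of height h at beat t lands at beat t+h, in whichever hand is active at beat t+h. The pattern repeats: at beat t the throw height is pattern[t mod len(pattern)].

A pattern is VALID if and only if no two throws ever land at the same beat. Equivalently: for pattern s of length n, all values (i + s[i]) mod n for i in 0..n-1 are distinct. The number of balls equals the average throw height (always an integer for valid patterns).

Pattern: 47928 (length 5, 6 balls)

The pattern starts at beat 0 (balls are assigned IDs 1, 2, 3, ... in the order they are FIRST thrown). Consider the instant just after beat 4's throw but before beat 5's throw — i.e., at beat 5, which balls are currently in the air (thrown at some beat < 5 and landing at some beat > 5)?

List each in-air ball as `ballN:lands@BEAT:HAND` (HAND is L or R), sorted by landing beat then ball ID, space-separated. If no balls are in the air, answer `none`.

Answer: ball2:lands@8:L ball3:lands@11:R ball1:lands@12:L

Derivation:
Beat 0 (L): throw ball1 h=4 -> lands@4:L; in-air after throw: [b1@4:L]
Beat 1 (R): throw ball2 h=7 -> lands@8:L; in-air after throw: [b1@4:L b2@8:L]
Beat 2 (L): throw ball3 h=9 -> lands@11:R; in-air after throw: [b1@4:L b2@8:L b3@11:R]
Beat 3 (R): throw ball4 h=2 -> lands@5:R; in-air after throw: [b1@4:L b4@5:R b2@8:L b3@11:R]
Beat 4 (L): throw ball1 h=8 -> lands@12:L; in-air after throw: [b4@5:R b2@8:L b3@11:R b1@12:L]
Beat 5 (R): throw ball4 h=4 -> lands@9:R; in-air after throw: [b2@8:L b4@9:R b3@11:R b1@12:L]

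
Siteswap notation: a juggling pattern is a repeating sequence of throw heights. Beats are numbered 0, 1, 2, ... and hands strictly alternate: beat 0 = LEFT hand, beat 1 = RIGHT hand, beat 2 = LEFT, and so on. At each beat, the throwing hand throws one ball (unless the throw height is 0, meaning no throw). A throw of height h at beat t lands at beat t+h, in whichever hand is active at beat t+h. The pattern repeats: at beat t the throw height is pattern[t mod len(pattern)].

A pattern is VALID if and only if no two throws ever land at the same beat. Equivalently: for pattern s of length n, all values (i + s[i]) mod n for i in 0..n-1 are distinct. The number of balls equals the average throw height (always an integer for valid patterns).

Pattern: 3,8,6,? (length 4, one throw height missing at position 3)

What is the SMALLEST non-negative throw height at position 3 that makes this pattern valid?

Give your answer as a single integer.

i=0: (0 + 3) mod 4 = 3
i=1: (1 + 8) mod 4 = 1
i=2: (2 + 6) mod 4 = 0
i=3: s[i]=? (unknown)
Known residues: [0, 1, 3]; need a permutation of 0..3, so missing residue r = 2
Need (3 + s) mod 4 = 2; smallest s = (2 - 3) mod 4 = 3

Answer: 3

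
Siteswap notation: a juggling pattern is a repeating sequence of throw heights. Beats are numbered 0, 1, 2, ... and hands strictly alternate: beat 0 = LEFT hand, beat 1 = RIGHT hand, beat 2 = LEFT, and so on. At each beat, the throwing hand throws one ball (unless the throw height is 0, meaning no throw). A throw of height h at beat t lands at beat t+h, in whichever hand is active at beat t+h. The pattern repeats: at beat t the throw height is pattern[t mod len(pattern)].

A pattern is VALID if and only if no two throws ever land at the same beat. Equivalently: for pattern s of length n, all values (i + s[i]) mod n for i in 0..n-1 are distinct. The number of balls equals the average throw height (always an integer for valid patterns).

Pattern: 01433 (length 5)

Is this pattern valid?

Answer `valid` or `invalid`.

Answer: invalid

Derivation:
i=0: (i + s[i]) mod n = (0 + 0) mod 5 = 0
i=1: (i + s[i]) mod n = (1 + 1) mod 5 = 2
i=2: (i + s[i]) mod n = (2 + 4) mod 5 = 1
i=3: (i + s[i]) mod n = (3 + 3) mod 5 = 1
i=4: (i + s[i]) mod n = (4 + 3) mod 5 = 2
Residues: [0, 2, 1, 1, 2], distinct: False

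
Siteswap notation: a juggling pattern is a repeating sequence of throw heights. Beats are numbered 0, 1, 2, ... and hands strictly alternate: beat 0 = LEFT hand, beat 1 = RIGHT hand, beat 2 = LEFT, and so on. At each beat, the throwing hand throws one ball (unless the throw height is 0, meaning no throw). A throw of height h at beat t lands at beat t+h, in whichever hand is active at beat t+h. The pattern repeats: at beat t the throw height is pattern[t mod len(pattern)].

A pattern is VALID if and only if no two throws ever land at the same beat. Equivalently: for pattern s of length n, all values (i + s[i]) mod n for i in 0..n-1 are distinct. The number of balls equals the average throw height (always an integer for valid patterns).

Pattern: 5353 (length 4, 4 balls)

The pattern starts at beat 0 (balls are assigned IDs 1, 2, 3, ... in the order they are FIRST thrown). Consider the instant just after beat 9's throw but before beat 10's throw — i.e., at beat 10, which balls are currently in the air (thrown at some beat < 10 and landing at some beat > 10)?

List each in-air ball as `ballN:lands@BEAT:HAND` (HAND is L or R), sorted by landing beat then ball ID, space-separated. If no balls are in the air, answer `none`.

Answer: ball4:lands@11:R ball2:lands@12:L ball1:lands@13:R

Derivation:
Beat 0 (L): throw ball1 h=5 -> lands@5:R; in-air after throw: [b1@5:R]
Beat 1 (R): throw ball2 h=3 -> lands@4:L; in-air after throw: [b2@4:L b1@5:R]
Beat 2 (L): throw ball3 h=5 -> lands@7:R; in-air after throw: [b2@4:L b1@5:R b3@7:R]
Beat 3 (R): throw ball4 h=3 -> lands@6:L; in-air after throw: [b2@4:L b1@5:R b4@6:L b3@7:R]
Beat 4 (L): throw ball2 h=5 -> lands@9:R; in-air after throw: [b1@5:R b4@6:L b3@7:R b2@9:R]
Beat 5 (R): throw ball1 h=3 -> lands@8:L; in-air after throw: [b4@6:L b3@7:R b1@8:L b2@9:R]
Beat 6 (L): throw ball4 h=5 -> lands@11:R; in-air after throw: [b3@7:R b1@8:L b2@9:R b4@11:R]
Beat 7 (R): throw ball3 h=3 -> lands@10:L; in-air after throw: [b1@8:L b2@9:R b3@10:L b4@11:R]
Beat 8 (L): throw ball1 h=5 -> lands@13:R; in-air after throw: [b2@9:R b3@10:L b4@11:R b1@13:R]
Beat 9 (R): throw ball2 h=3 -> lands@12:L; in-air after throw: [b3@10:L b4@11:R b2@12:L b1@13:R]
Beat 10 (L): throw ball3 h=5 -> lands@15:R; in-air after throw: [b4@11:R b2@12:L b1@13:R b3@15:R]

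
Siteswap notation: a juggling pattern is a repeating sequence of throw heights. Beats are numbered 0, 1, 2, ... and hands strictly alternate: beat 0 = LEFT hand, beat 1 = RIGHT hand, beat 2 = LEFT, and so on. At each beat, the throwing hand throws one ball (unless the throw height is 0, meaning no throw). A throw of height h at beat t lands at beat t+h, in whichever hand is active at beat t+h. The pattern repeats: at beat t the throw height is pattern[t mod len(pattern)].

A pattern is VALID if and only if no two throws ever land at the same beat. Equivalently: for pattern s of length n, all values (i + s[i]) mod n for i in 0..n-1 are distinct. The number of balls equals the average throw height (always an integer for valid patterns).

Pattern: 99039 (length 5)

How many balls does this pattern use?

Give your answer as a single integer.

Answer: 6

Derivation:
Pattern = [9, 9, 0, 3, 9], length n = 5
  position 0: throw height = 9, running sum = 9
  position 1: throw height = 9, running sum = 18
  position 2: throw height = 0, running sum = 18
  position 3: throw height = 3, running sum = 21
  position 4: throw height = 9, running sum = 30
Total sum = 30; balls = sum / n = 30 / 5 = 6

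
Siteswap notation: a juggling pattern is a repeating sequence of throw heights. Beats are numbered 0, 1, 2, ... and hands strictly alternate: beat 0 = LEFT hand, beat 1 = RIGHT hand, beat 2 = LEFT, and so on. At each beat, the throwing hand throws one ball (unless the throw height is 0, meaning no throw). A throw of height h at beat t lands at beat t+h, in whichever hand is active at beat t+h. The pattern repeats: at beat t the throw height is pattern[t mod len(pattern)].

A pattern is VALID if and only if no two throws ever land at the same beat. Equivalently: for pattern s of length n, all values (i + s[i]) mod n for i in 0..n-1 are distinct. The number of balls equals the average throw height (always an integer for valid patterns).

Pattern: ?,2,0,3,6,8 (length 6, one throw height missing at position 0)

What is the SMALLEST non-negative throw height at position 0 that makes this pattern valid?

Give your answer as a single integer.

Answer: 5

Derivation:
i=0: s[i]=? (unknown)
i=1: (1 + 2) mod 6 = 3
i=2: (2 + 0) mod 6 = 2
i=3: (3 + 3) mod 6 = 0
i=4: (4 + 6) mod 6 = 4
i=5: (5 + 8) mod 6 = 1
Known residues: [0, 1, 2, 3, 4]; need a permutation of 0..5, so missing residue r = 5
Need (0 + s) mod 6 = 5; smallest s = (5 - 0) mod 6 = 5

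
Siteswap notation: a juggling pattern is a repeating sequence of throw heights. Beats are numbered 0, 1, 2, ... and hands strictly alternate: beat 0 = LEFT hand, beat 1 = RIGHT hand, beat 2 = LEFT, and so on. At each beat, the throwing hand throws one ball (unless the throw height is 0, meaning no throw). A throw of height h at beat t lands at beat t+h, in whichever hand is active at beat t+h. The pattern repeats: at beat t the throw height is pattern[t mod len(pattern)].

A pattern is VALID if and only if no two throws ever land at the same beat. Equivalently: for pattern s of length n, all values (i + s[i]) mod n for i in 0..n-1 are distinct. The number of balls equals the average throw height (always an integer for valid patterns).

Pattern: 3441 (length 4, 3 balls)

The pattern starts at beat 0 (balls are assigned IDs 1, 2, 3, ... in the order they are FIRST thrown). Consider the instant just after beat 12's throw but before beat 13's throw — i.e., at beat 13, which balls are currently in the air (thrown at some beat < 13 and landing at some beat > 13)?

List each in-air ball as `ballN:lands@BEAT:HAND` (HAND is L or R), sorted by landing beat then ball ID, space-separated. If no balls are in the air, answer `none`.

Beat 0 (L): throw ball1 h=3 -> lands@3:R; in-air after throw: [b1@3:R]
Beat 1 (R): throw ball2 h=4 -> lands@5:R; in-air after throw: [b1@3:R b2@5:R]
Beat 2 (L): throw ball3 h=4 -> lands@6:L; in-air after throw: [b1@3:R b2@5:R b3@6:L]
Beat 3 (R): throw ball1 h=1 -> lands@4:L; in-air after throw: [b1@4:L b2@5:R b3@6:L]
Beat 4 (L): throw ball1 h=3 -> lands@7:R; in-air after throw: [b2@5:R b3@6:L b1@7:R]
Beat 5 (R): throw ball2 h=4 -> lands@9:R; in-air after throw: [b3@6:L b1@7:R b2@9:R]
Beat 6 (L): throw ball3 h=4 -> lands@10:L; in-air after throw: [b1@7:R b2@9:R b3@10:L]
Beat 7 (R): throw ball1 h=1 -> lands@8:L; in-air after throw: [b1@8:L b2@9:R b3@10:L]
Beat 8 (L): throw ball1 h=3 -> lands@11:R; in-air after throw: [b2@9:R b3@10:L b1@11:R]
Beat 9 (R): throw ball2 h=4 -> lands@13:R; in-air after throw: [b3@10:L b1@11:R b2@13:R]
Beat 10 (L): throw ball3 h=4 -> lands@14:L; in-air after throw: [b1@11:R b2@13:R b3@14:L]
Beat 11 (R): throw ball1 h=1 -> lands@12:L; in-air after throw: [b1@12:L b2@13:R b3@14:L]
Beat 12 (L): throw ball1 h=3 -> lands@15:R; in-air after throw: [b2@13:R b3@14:L b1@15:R]
Beat 13 (R): throw ball2 h=4 -> lands@17:R; in-air after throw: [b3@14:L b1@15:R b2@17:R]

Answer: ball3:lands@14:L ball1:lands@15:R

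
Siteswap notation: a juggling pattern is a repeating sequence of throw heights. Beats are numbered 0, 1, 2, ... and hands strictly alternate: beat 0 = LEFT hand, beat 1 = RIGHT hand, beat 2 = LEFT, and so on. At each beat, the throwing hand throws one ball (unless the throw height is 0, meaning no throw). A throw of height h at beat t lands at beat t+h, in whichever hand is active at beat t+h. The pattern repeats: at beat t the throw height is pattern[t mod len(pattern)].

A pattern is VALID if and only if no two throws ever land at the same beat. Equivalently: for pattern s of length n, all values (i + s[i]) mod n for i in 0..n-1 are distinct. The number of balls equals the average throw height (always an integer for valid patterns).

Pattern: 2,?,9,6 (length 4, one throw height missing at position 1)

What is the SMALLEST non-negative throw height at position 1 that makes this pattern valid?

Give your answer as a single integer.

Answer: 3

Derivation:
i=0: (0 + 2) mod 4 = 2
i=1: s[i]=? (unknown)
i=2: (2 + 9) mod 4 = 3
i=3: (3 + 6) mod 4 = 1
Known residues: [1, 2, 3]; need a permutation of 0..3, so missing residue r = 0
Need (1 + s) mod 4 = 0; smallest s = (0 - 1) mod 4 = 3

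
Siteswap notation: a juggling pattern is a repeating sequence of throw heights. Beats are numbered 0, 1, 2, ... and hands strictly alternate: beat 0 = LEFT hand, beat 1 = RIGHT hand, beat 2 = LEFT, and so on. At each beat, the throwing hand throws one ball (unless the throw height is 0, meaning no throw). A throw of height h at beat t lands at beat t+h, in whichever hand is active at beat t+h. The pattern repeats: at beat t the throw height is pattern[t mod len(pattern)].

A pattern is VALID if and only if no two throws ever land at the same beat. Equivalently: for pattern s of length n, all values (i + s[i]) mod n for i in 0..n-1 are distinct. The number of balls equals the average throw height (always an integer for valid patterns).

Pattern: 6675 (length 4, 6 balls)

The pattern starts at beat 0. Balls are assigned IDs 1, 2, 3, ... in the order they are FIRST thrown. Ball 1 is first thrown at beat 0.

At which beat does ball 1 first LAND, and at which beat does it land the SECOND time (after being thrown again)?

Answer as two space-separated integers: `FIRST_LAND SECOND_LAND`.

Answer: 6 13

Derivation:
Beat 0 (L): throw ball1 h=6 -> lands@6:L; in-air after throw: [b1@6:L]
Beat 1 (R): throw ball2 h=6 -> lands@7:R; in-air after throw: [b1@6:L b2@7:R]
Beat 2 (L): throw ball3 h=7 -> lands@9:R; in-air after throw: [b1@6:L b2@7:R b3@9:R]
Beat 3 (R): throw ball4 h=5 -> lands@8:L; in-air after throw: [b1@6:L b2@7:R b4@8:L b3@9:R]
Beat 4 (L): throw ball5 h=6 -> lands@10:L; in-air after throw: [b1@6:L b2@7:R b4@8:L b3@9:R b5@10:L]
Beat 5 (R): throw ball6 h=6 -> lands@11:R; in-air after throw: [b1@6:L b2@7:R b4@8:L b3@9:R b5@10:L b6@11:R]
Beat 6 (L): throw ball1 h=7 -> lands@13:R; in-air after throw: [b2@7:R b4@8:L b3@9:R b5@10:L b6@11:R b1@13:R]
Beat 7 (R): throw ball2 h=5 -> lands@12:L; in-air after throw: [b4@8:L b3@9:R b5@10:L b6@11:R b2@12:L b1@13:R]
Beat 8 (L): throw ball4 h=6 -> lands@14:L; in-air after throw: [b3@9:R b5@10:L b6@11:R b2@12:L b1@13:R b4@14:L]
Beat 9 (R): throw ball3 h=6 -> lands@15:R; in-air after throw: [b5@10:L b6@11:R b2@12:L b1@13:R b4@14:L b3@15:R]
Beat 10 (L): throw ball5 h=7 -> lands@17:R; in-air after throw: [b6@11:R b2@12:L b1@13:R b4@14:L b3@15:R b5@17:R]
Beat 11 (R): throw ball6 h=5 -> lands@16:L; in-air after throw: [b2@12:L b1@13:R b4@14:L b3@15:R b6@16:L b5@17:R]
Beat 12 (L): throw ball2 h=6 -> lands@18:L; in-air after throw: [b1@13:R b4@14:L b3@15:R b6@16:L b5@17:R b2@18:L]
Beat 13 (R): throw ball1 h=6 -> lands@19:R; in-air after throw: [b4@14:L b3@15:R b6@16:L b5@17:R b2@18:L b1@19:R]
Ball 1: thrown@0 h=6 -> first land @6; rethrown@6 h=7 -> second land @13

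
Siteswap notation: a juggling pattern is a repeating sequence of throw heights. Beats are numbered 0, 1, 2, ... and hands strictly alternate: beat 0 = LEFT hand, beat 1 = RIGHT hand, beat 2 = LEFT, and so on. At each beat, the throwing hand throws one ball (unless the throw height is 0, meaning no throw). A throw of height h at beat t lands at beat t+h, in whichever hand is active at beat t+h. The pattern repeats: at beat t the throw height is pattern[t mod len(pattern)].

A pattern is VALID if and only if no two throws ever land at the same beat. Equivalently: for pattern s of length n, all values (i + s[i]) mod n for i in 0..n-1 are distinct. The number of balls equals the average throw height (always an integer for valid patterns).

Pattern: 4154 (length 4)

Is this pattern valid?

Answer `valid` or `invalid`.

Answer: invalid

Derivation:
i=0: (i + s[i]) mod n = (0 + 4) mod 4 = 0
i=1: (i + s[i]) mod n = (1 + 1) mod 4 = 2
i=2: (i + s[i]) mod n = (2 + 5) mod 4 = 3
i=3: (i + s[i]) mod n = (3 + 4) mod 4 = 3
Residues: [0, 2, 3, 3], distinct: False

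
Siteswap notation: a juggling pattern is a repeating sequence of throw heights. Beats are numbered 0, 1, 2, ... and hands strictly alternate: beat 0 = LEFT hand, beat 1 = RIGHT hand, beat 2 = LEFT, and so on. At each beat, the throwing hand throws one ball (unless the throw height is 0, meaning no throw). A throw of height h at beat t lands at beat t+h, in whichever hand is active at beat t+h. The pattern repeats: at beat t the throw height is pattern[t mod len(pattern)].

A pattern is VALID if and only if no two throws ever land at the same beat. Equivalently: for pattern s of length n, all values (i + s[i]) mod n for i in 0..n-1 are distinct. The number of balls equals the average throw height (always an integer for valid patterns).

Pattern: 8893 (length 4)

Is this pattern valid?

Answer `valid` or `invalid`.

Answer: valid

Derivation:
i=0: (i + s[i]) mod n = (0 + 8) mod 4 = 0
i=1: (i + s[i]) mod n = (1 + 8) mod 4 = 1
i=2: (i + s[i]) mod n = (2 + 9) mod 4 = 3
i=3: (i + s[i]) mod n = (3 + 3) mod 4 = 2
Residues: [0, 1, 3, 2], distinct: True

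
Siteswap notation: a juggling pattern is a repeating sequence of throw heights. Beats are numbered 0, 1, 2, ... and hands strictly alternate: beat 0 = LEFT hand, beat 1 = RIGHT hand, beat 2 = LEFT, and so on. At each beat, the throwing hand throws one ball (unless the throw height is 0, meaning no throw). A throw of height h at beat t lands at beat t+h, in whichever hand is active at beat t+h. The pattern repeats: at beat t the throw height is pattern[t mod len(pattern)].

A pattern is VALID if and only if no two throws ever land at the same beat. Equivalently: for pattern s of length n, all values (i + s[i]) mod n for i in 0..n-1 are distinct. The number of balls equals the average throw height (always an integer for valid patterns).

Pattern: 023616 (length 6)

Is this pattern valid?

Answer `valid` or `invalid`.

Answer: invalid

Derivation:
i=0: (i + s[i]) mod n = (0 + 0) mod 6 = 0
i=1: (i + s[i]) mod n = (1 + 2) mod 6 = 3
i=2: (i + s[i]) mod n = (2 + 3) mod 6 = 5
i=3: (i + s[i]) mod n = (3 + 6) mod 6 = 3
i=4: (i + s[i]) mod n = (4 + 1) mod 6 = 5
i=5: (i + s[i]) mod n = (5 + 6) mod 6 = 5
Residues: [0, 3, 5, 3, 5, 5], distinct: False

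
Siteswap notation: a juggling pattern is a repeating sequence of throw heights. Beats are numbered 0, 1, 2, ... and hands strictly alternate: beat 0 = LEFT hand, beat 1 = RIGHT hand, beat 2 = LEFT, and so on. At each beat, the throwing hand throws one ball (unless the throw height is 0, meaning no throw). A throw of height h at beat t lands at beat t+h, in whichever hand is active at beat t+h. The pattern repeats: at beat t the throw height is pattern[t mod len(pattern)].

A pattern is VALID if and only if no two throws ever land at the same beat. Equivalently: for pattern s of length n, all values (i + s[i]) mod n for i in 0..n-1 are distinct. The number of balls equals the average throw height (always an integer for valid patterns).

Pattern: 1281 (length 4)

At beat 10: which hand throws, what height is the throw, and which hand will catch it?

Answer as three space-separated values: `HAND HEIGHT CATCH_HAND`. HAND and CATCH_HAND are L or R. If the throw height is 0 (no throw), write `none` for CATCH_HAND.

Beat 10: 10 mod 2 = 0, so hand = L
Throw height = pattern[10 mod 4] = pattern[2] = 8
Lands at beat 10+8=18, 18 mod 2 = 0, so catch hand = L

Answer: L 8 L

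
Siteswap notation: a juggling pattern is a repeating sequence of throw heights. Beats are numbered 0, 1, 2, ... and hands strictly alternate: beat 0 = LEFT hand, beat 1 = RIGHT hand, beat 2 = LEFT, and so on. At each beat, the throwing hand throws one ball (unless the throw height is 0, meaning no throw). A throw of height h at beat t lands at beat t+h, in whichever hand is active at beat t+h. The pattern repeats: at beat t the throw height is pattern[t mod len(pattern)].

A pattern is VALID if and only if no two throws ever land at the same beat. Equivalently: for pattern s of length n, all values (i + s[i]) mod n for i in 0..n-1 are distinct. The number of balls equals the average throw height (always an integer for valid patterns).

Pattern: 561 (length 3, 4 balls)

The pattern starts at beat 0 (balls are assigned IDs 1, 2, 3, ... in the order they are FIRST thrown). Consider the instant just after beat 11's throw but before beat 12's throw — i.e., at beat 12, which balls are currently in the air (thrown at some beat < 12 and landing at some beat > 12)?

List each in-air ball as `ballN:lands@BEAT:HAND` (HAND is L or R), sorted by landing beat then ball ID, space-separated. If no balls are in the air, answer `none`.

Answer: ball2:lands@13:R ball3:lands@14:L ball4:lands@16:L

Derivation:
Beat 0 (L): throw ball1 h=5 -> lands@5:R; in-air after throw: [b1@5:R]
Beat 1 (R): throw ball2 h=6 -> lands@7:R; in-air after throw: [b1@5:R b2@7:R]
Beat 2 (L): throw ball3 h=1 -> lands@3:R; in-air after throw: [b3@3:R b1@5:R b2@7:R]
Beat 3 (R): throw ball3 h=5 -> lands@8:L; in-air after throw: [b1@5:R b2@7:R b3@8:L]
Beat 4 (L): throw ball4 h=6 -> lands@10:L; in-air after throw: [b1@5:R b2@7:R b3@8:L b4@10:L]
Beat 5 (R): throw ball1 h=1 -> lands@6:L; in-air after throw: [b1@6:L b2@7:R b3@8:L b4@10:L]
Beat 6 (L): throw ball1 h=5 -> lands@11:R; in-air after throw: [b2@7:R b3@8:L b4@10:L b1@11:R]
Beat 7 (R): throw ball2 h=6 -> lands@13:R; in-air after throw: [b3@8:L b4@10:L b1@11:R b2@13:R]
Beat 8 (L): throw ball3 h=1 -> lands@9:R; in-air after throw: [b3@9:R b4@10:L b1@11:R b2@13:R]
Beat 9 (R): throw ball3 h=5 -> lands@14:L; in-air after throw: [b4@10:L b1@11:R b2@13:R b3@14:L]
Beat 10 (L): throw ball4 h=6 -> lands@16:L; in-air after throw: [b1@11:R b2@13:R b3@14:L b4@16:L]
Beat 11 (R): throw ball1 h=1 -> lands@12:L; in-air after throw: [b1@12:L b2@13:R b3@14:L b4@16:L]
Beat 12 (L): throw ball1 h=5 -> lands@17:R; in-air after throw: [b2@13:R b3@14:L b4@16:L b1@17:R]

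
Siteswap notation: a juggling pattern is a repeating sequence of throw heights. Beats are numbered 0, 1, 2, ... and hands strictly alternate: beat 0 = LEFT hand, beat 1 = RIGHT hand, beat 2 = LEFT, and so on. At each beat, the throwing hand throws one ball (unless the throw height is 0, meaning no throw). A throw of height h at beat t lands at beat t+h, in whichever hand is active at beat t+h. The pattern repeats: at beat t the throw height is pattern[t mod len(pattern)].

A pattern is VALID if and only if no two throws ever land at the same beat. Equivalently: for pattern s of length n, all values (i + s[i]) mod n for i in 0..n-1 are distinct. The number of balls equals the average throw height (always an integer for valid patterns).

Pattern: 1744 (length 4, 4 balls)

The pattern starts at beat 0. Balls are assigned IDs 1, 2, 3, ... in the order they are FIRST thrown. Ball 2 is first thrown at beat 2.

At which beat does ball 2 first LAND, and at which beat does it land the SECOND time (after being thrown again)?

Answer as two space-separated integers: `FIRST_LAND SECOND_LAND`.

Answer: 6 10

Derivation:
Beat 0 (L): throw ball1 h=1 -> lands@1:R; in-air after throw: [b1@1:R]
Beat 1 (R): throw ball1 h=7 -> lands@8:L; in-air after throw: [b1@8:L]
Beat 2 (L): throw ball2 h=4 -> lands@6:L; in-air after throw: [b2@6:L b1@8:L]
Beat 3 (R): throw ball3 h=4 -> lands@7:R; in-air after throw: [b2@6:L b3@7:R b1@8:L]
Beat 4 (L): throw ball4 h=1 -> lands@5:R; in-air after throw: [b4@5:R b2@6:L b3@7:R b1@8:L]
Beat 5 (R): throw ball4 h=7 -> lands@12:L; in-air after throw: [b2@6:L b3@7:R b1@8:L b4@12:L]
Beat 6 (L): throw ball2 h=4 -> lands@10:L; in-air after throw: [b3@7:R b1@8:L b2@10:L b4@12:L]
Beat 7 (R): throw ball3 h=4 -> lands@11:R; in-air after throw: [b1@8:L b2@10:L b3@11:R b4@12:L]
Beat 8 (L): throw ball1 h=1 -> lands@9:R; in-air after throw: [b1@9:R b2@10:L b3@11:R b4@12:L]
Beat 9 (R): throw ball1 h=7 -> lands@16:L; in-air after throw: [b2@10:L b3@11:R b4@12:L b1@16:L]
Beat 10 (L): throw ball2 h=4 -> lands@14:L; in-air after throw: [b3@11:R b4@12:L b2@14:L b1@16:L]
Ball 2: thrown@2 h=4 -> first land @6; rethrown@6 h=4 -> second land @10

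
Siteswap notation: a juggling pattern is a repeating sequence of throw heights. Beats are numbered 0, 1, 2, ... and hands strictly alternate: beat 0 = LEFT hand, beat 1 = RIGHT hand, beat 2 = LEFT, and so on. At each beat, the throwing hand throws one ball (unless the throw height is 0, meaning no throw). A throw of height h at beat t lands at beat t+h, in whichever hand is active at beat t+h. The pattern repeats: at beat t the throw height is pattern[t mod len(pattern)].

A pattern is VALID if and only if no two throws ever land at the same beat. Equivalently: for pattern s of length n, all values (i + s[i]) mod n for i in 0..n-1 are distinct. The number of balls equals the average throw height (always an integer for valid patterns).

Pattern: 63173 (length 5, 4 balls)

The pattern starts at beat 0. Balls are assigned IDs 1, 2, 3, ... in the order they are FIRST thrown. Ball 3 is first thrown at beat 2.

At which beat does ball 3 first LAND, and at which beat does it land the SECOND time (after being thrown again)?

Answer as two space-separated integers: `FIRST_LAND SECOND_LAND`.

Answer: 3 10

Derivation:
Beat 0 (L): throw ball1 h=6 -> lands@6:L; in-air after throw: [b1@6:L]
Beat 1 (R): throw ball2 h=3 -> lands@4:L; in-air after throw: [b2@4:L b1@6:L]
Beat 2 (L): throw ball3 h=1 -> lands@3:R; in-air after throw: [b3@3:R b2@4:L b1@6:L]
Beat 3 (R): throw ball3 h=7 -> lands@10:L; in-air after throw: [b2@4:L b1@6:L b3@10:L]
Beat 4 (L): throw ball2 h=3 -> lands@7:R; in-air after throw: [b1@6:L b2@7:R b3@10:L]
Beat 5 (R): throw ball4 h=6 -> lands@11:R; in-air after throw: [b1@6:L b2@7:R b3@10:L b4@11:R]
Beat 6 (L): throw ball1 h=3 -> lands@9:R; in-air after throw: [b2@7:R b1@9:R b3@10:L b4@11:R]
Beat 7 (R): throw ball2 h=1 -> lands@8:L; in-air after throw: [b2@8:L b1@9:R b3@10:L b4@11:R]
Beat 8 (L): throw ball2 h=7 -> lands@15:R; in-air after throw: [b1@9:R b3@10:L b4@11:R b2@15:R]
Beat 9 (R): throw ball1 h=3 -> lands@12:L; in-air after throw: [b3@10:L b4@11:R b1@12:L b2@15:R]
Beat 10 (L): throw ball3 h=6 -> lands@16:L; in-air after throw: [b4@11:R b1@12:L b2@15:R b3@16:L]
Ball 3: thrown@2 h=1 -> first land @3; rethrown@3 h=7 -> second land @10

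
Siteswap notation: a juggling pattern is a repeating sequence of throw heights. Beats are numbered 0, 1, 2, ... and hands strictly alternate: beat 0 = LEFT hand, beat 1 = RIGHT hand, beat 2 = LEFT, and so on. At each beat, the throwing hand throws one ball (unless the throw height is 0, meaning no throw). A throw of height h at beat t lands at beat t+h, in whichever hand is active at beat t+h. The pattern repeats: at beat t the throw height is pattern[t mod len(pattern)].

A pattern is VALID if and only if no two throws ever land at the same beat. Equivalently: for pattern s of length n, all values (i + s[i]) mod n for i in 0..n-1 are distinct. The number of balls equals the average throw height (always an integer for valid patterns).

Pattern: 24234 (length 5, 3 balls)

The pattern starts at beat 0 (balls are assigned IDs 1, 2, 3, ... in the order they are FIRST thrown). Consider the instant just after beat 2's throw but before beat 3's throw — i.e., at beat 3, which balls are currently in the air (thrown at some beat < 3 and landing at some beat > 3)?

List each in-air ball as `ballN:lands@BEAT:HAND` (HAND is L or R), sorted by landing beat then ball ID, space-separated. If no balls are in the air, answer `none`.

Answer: ball1:lands@4:L ball2:lands@5:R

Derivation:
Beat 0 (L): throw ball1 h=2 -> lands@2:L; in-air after throw: [b1@2:L]
Beat 1 (R): throw ball2 h=4 -> lands@5:R; in-air after throw: [b1@2:L b2@5:R]
Beat 2 (L): throw ball1 h=2 -> lands@4:L; in-air after throw: [b1@4:L b2@5:R]
Beat 3 (R): throw ball3 h=3 -> lands@6:L; in-air after throw: [b1@4:L b2@5:R b3@6:L]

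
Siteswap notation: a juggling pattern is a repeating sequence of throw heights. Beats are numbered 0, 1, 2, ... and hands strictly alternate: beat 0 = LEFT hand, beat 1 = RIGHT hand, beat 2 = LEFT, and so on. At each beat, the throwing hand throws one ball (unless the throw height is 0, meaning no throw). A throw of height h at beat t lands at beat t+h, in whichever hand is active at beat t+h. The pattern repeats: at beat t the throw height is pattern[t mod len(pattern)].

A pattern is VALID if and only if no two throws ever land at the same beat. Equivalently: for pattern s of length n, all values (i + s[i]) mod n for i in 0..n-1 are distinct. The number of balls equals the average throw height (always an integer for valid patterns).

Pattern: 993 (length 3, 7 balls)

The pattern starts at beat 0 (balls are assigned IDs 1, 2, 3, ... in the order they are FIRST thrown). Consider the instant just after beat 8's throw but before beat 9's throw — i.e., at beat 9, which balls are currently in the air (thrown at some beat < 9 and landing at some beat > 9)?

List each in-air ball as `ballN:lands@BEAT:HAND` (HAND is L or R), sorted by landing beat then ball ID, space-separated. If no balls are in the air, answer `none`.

Answer: ball2:lands@10:L ball3:lands@11:R ball4:lands@12:L ball5:lands@13:R ball6:lands@15:R ball7:lands@16:L

Derivation:
Beat 0 (L): throw ball1 h=9 -> lands@9:R; in-air after throw: [b1@9:R]
Beat 1 (R): throw ball2 h=9 -> lands@10:L; in-air after throw: [b1@9:R b2@10:L]
Beat 2 (L): throw ball3 h=3 -> lands@5:R; in-air after throw: [b3@5:R b1@9:R b2@10:L]
Beat 3 (R): throw ball4 h=9 -> lands@12:L; in-air after throw: [b3@5:R b1@9:R b2@10:L b4@12:L]
Beat 4 (L): throw ball5 h=9 -> lands@13:R; in-air after throw: [b3@5:R b1@9:R b2@10:L b4@12:L b5@13:R]
Beat 5 (R): throw ball3 h=3 -> lands@8:L; in-air after throw: [b3@8:L b1@9:R b2@10:L b4@12:L b5@13:R]
Beat 6 (L): throw ball6 h=9 -> lands@15:R; in-air after throw: [b3@8:L b1@9:R b2@10:L b4@12:L b5@13:R b6@15:R]
Beat 7 (R): throw ball7 h=9 -> lands@16:L; in-air after throw: [b3@8:L b1@9:R b2@10:L b4@12:L b5@13:R b6@15:R b7@16:L]
Beat 8 (L): throw ball3 h=3 -> lands@11:R; in-air after throw: [b1@9:R b2@10:L b3@11:R b4@12:L b5@13:R b6@15:R b7@16:L]
Beat 9 (R): throw ball1 h=9 -> lands@18:L; in-air after throw: [b2@10:L b3@11:R b4@12:L b5@13:R b6@15:R b7@16:L b1@18:L]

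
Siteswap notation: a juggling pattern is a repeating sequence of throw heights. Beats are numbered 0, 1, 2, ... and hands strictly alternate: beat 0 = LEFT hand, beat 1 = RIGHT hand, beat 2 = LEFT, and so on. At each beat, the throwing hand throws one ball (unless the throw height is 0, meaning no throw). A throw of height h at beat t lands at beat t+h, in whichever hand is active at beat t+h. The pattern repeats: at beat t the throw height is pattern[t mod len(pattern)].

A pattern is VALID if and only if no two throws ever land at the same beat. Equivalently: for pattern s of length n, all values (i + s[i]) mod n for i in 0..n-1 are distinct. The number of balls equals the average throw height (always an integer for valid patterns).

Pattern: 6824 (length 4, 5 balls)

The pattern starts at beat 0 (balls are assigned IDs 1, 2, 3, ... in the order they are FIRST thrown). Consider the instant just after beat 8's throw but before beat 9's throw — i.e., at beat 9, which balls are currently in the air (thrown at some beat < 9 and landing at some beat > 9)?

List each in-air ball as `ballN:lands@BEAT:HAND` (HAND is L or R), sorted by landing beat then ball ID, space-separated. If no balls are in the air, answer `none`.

Beat 0 (L): throw ball1 h=6 -> lands@6:L; in-air after throw: [b1@6:L]
Beat 1 (R): throw ball2 h=8 -> lands@9:R; in-air after throw: [b1@6:L b2@9:R]
Beat 2 (L): throw ball3 h=2 -> lands@4:L; in-air after throw: [b3@4:L b1@6:L b2@9:R]
Beat 3 (R): throw ball4 h=4 -> lands@7:R; in-air after throw: [b3@4:L b1@6:L b4@7:R b2@9:R]
Beat 4 (L): throw ball3 h=6 -> lands@10:L; in-air after throw: [b1@6:L b4@7:R b2@9:R b3@10:L]
Beat 5 (R): throw ball5 h=8 -> lands@13:R; in-air after throw: [b1@6:L b4@7:R b2@9:R b3@10:L b5@13:R]
Beat 6 (L): throw ball1 h=2 -> lands@8:L; in-air after throw: [b4@7:R b1@8:L b2@9:R b3@10:L b5@13:R]
Beat 7 (R): throw ball4 h=4 -> lands@11:R; in-air after throw: [b1@8:L b2@9:R b3@10:L b4@11:R b5@13:R]
Beat 8 (L): throw ball1 h=6 -> lands@14:L; in-air after throw: [b2@9:R b3@10:L b4@11:R b5@13:R b1@14:L]
Beat 9 (R): throw ball2 h=8 -> lands@17:R; in-air after throw: [b3@10:L b4@11:R b5@13:R b1@14:L b2@17:R]

Answer: ball3:lands@10:L ball4:lands@11:R ball5:lands@13:R ball1:lands@14:L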